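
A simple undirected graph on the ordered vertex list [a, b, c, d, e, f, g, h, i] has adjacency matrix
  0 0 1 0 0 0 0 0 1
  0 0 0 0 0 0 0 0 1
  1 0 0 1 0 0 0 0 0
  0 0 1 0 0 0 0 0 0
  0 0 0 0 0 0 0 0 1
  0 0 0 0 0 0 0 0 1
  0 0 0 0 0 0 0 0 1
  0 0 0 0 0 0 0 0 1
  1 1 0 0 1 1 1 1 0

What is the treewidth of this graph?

1

A width-1 tree decomposition is:
Bags: B1 = {a, i}  B2 = {h, i}  B3 = {g, i}  B4 = {a, c}  B5 = {c, d}  B6 = {b, i}  B7 = {e, i}  B8 = {f, i}
Tree: B1–B2, B1–B3, B1–B4, B4–B5, B2–B6, B1–B7, B2–B8
Each bag holds 2 vertices, so the decomposition has width 1, which upper-bounds the treewidth. G has an edge, so its treewidth is at least 1. Hence tw(G) = 1 exactly.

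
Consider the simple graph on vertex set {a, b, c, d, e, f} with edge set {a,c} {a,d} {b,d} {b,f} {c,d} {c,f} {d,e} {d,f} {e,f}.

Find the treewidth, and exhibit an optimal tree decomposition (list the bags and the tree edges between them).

Treewidth 2.
Bags: B1 = {c, d, f}  B2 = {a, c, d}  B3 = {b, d, f}  B4 = {d, e, f}
Tree: B1–B2, B1–B3, B3–B4

Every bag has size at most 3, so the width is 3 − 1 = 2 and tw(G) ≤ 2. On the other hand G contains the 3-clique {a, c, d}. A clique must lie in a single bag of any decomposition, so no decomposition can have width below 2. Hence tw(G) = 2 exactly.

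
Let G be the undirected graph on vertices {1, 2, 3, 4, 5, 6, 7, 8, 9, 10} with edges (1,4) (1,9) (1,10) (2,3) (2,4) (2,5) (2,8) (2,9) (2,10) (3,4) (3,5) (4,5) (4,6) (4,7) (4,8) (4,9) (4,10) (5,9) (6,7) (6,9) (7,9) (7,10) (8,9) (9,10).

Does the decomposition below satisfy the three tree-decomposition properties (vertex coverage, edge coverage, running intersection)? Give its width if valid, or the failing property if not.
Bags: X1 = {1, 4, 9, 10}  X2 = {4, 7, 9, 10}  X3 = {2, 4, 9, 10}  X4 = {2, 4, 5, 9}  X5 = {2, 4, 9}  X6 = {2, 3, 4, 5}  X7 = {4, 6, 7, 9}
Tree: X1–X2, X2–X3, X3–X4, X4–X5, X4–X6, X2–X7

A tree decomposition must satisfy three properties: every vertex lies in some bag; for every edge, both endpoints lie together in some bag; and for every vertex, the bags containing it form a connected subtree. Here vertex 8 appears in no bag, so the decomposition is invalid.

No — vertex 8 appears in no bag.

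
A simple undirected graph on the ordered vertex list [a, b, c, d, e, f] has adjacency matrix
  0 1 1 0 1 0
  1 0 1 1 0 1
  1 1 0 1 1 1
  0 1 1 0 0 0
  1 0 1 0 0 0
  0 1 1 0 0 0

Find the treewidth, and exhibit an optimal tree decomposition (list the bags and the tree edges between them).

The largest bag has 3 vertices, giving width 2; this decomposition certifies tw(G) ≤ 2. For the lower bound, the 3 vertices {a, c, e} are pairwise adjacent, and any tree decomposition puts a clique entirely inside one bag — forcing width ≥ 2. Therefore the treewidth is 2.

Treewidth 2.
Bags: B1 = {b, c, f}  B2 = {b, c, d}  B3 = {a, b, c}  B4 = {a, c, e}
Tree: B1–B2, B1–B3, B3–B4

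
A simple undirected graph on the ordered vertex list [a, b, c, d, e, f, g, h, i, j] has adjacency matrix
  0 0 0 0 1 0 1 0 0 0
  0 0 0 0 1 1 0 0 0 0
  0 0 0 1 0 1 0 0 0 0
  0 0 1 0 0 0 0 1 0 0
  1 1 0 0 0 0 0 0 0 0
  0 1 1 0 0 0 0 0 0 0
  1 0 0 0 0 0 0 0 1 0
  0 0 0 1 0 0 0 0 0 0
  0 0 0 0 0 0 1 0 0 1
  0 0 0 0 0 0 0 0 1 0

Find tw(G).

1

A width-1 tree decomposition is:
Bags: B1 = {i, j}  B2 = {g, i}  B3 = {a, g}  B4 = {a, e}  B5 = {b, e}  B6 = {b, f}  B7 = {c, f}  B8 = {c, d}  B9 = {d, h}
Tree: B1–B2, B2–B3, B3–B4, B4–B5, B5–B6, B6–B7, B7–B8, B8–B9
Every bag has size at most 2, so the width is 2 − 1 = 1 and tw(G) ≤ 1. Since G has at least one edge (e.g. j–i), it is not an edgeless graph, so tw(G) ≥ 1. The upper and lower bounds meet at 1, so that is the treewidth.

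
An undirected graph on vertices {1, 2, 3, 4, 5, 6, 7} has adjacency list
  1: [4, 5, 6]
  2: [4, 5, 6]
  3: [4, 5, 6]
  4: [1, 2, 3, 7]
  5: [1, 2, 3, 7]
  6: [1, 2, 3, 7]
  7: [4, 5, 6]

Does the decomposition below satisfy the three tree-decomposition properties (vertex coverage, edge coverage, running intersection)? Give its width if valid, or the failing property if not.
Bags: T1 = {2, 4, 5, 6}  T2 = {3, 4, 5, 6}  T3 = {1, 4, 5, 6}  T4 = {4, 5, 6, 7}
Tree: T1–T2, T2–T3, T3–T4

Yes; width 3.

Checking the three conditions: (i) the bags cover all of {1, 2, 3, 4, 5, 6, 7}; (ii) for each edge, some bag contains both endpoints; (iii) the bags containing any fixed vertex form a subtree. All hold, so the decomposition is valid with width 4 − 1 = 3.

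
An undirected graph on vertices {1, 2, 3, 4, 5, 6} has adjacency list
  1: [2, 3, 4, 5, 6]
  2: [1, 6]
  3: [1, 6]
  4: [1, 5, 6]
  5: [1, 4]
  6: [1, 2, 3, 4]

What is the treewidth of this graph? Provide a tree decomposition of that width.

Each bag holds 3 vertices, so the decomposition has width 2, which upper-bounds the treewidth. Conversely, {1, 4, 5} is a clique of size 3, and the vertices of any clique must share a bag in every tree decomposition; so some bag has ≥ 3 vertices and tw(G) ≥ 2. Combining the bounds, tw(G) = 2.

Treewidth 2.
Bags: B1 = {1, 2, 6}  B2 = {1, 4, 6}  B3 = {1, 4, 5}  B4 = {1, 3, 6}
Tree: B1–B2, B2–B3, B2–B4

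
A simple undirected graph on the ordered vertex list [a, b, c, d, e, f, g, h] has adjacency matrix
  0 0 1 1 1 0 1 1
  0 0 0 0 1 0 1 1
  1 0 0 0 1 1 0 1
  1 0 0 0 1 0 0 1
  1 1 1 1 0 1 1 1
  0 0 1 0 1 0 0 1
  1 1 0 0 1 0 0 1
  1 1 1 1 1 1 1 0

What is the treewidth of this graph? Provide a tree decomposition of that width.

Treewidth 3.
One such decomposition:
Bags: B1 = {a, e, g, h}  B2 = {b, e, g, h}  B3 = {a, c, e, h}  B4 = {c, e, f, h}  B5 = {a, d, e, h}
Tree: B1–B2, B1–B3, B3–B4, B1–B5

Every bag has size at most 4, so the width is 4 − 1 = 3 and tw(G) ≤ 3. Conversely, {a, d, e, h} is a clique of size 4, and the vertices of any clique must share a bag in every tree decomposition; so some bag has ≥ 4 vertices and tw(G) ≥ 3. Combining the bounds, tw(G) = 3.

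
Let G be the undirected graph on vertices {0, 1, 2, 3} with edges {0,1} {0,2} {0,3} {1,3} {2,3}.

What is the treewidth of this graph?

A width-2 tree decomposition is:
Bags: B1 = {0, 1, 3}  B2 = {0, 2, 3}
Tree: B1–B2
The largest bag has 3 vertices, giving width 2; this decomposition certifies tw(G) ≤ 2. For the lower bound, the 3 vertices {0, 1, 3} are pairwise adjacent, and any tree decomposition puts a clique entirely inside one bag — forcing width ≥ 2. Therefore the treewidth is 2.

2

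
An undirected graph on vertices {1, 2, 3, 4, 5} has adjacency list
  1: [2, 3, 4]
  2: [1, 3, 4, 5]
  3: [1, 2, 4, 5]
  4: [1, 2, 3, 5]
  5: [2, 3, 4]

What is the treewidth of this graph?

A width-3 tree decomposition is:
Bags: B1 = {2, 3, 4, 5}  B2 = {1, 2, 3, 4}
Tree: B1–B2
The largest bag has 4 vertices, giving width 3; this decomposition certifies tw(G) ≤ 3. Conversely, {1, 2, 3, 4} is a clique of size 4, and the vertices of any clique must share a bag in every tree decomposition; so some bag has ≥ 4 vertices and tw(G) ≥ 3. Hence tw(G) = 3 exactly.

3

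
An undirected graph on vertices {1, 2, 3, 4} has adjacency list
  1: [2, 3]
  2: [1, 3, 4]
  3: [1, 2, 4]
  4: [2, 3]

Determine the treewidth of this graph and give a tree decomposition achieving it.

Every bag has size at most 3, so the width is 3 − 1 = 2 and tw(G) ≤ 2. Conversely, {1, 2, 3} is a clique of size 3, and the vertices of any clique must share a bag in every tree decomposition; so some bag has ≥ 3 vertices and tw(G) ≥ 2. The upper and lower bounds meet at 2, so that is the treewidth.

Treewidth 2.
One optimal decomposition is:
Bags: B1 = {1, 2, 3}  B2 = {2, 3, 4}
Tree: B1–B2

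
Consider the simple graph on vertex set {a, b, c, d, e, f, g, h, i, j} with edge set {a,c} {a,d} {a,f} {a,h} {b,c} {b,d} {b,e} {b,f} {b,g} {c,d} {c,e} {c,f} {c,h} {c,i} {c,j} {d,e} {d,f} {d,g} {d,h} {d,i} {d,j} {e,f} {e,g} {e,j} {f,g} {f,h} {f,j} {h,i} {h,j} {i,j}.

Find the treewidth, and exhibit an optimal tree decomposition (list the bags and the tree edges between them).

Treewidth 4.
One optimal decomposition is:
Bags: B1 = {b, c, d, e, f}  B2 = {b, d, e, f, g}  B3 = {c, d, e, f, j}  B4 = {c, d, f, h, j}  B5 = {c, d, h, i, j}  B6 = {a, c, d, f, h}
Tree: B1–B2, B1–B3, B3–B4, B4–B5, B4–B6

Every bag has size at most 5, so the width is 5 − 1 = 4 and tw(G) ≤ 4. On the other hand G contains the 5-clique {b, d, e, f, g}. A clique must lie in a single bag of any decomposition, so no decomposition can have width below 4. Therefore the treewidth is 4.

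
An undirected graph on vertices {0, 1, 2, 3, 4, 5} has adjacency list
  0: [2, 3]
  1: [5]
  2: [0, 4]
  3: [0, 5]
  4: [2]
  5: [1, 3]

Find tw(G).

A width-1 tree decomposition is:
Bags: B1 = {2, 4}  B2 = {0, 2}  B3 = {0, 3}  B4 = {3, 5}  B5 = {1, 5}
Tree: B1–B2, B2–B3, B3–B4, B4–B5
The largest bag has 2 vertices, giving width 1; this decomposition certifies tw(G) ≤ 1. G has an edge, so its treewidth is at least 1. Hence tw(G) = 1 exactly.

1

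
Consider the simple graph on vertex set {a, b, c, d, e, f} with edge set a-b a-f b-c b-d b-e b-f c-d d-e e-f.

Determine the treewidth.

A width-2 tree decomposition is:
Bags: B1 = {b, c, d}  B2 = {b, d, e}  B3 = {b, e, f}  B4 = {a, b, f}
Tree: B1–B2, B2–B3, B3–B4
Every bag has size at most 3, so the width is 3 − 1 = 2 and tw(G) ≤ 2. Conversely, {b, d, e} is a clique of size 3, and the vertices of any clique must share a bag in every tree decomposition; so some bag has ≥ 3 vertices and tw(G) ≥ 2. The upper and lower bounds meet at 2, so that is the treewidth.

2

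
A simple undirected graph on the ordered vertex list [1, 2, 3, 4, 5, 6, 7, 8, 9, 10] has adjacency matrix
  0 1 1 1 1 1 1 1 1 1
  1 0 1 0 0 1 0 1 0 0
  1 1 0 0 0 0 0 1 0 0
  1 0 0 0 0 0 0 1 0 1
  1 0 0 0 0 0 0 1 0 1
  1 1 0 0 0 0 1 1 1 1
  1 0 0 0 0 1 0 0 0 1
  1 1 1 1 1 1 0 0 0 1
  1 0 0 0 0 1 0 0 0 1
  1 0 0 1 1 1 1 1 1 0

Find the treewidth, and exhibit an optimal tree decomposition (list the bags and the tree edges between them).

Treewidth 3.
Bags: B1 = {1, 6, 9, 10}  B2 = {1, 6, 8, 10}  B3 = {1, 5, 8, 10}  B4 = {1, 2, 6, 8}  B5 = {1, 6, 7, 10}  B6 = {1, 4, 8, 10}  B7 = {1, 2, 3, 8}
Tree: B1–B2, B2–B3, B2–B4, B1–B5, B3–B6, B4–B7

The largest bag has 4 vertices, giving width 3; this decomposition certifies tw(G) ≤ 3. For the lower bound, the 4 vertices {1, 4, 8, 10} are pairwise adjacent, and any tree decomposition puts a clique entirely inside one bag — forcing width ≥ 3. Hence tw(G) = 3 exactly.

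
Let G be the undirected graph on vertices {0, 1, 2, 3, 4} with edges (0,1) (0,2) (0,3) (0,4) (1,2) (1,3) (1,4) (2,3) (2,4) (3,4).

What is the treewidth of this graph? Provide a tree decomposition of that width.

With just one bag of size 5, the width is 5 − 1 = 4, so tw(G) ≤ 4. Conversely, {0, 1, 2, 3, 4} is a clique of size 5, and the vertices of any clique must share a bag in every tree decomposition; so some bag has ≥ 5 vertices and tw(G) ≥ 4. Hence tw(G) = 4 exactly.

Treewidth 4.
Bags: B1 = {0, 1, 2, 3, 4}
Tree: (single bag)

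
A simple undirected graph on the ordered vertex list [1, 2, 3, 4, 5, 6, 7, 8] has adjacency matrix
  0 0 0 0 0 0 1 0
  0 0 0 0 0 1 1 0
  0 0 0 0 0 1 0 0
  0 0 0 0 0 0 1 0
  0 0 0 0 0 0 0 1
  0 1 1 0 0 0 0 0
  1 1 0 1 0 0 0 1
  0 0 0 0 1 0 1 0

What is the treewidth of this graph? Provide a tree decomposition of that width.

Treewidth 1.
One such decomposition:
Bags: B1 = {2, 6}  B2 = {2, 7}  B3 = {7, 8}  B4 = {3, 6}  B5 = {5, 8}  B6 = {4, 7}  B7 = {1, 7}
Tree: B1–B2, B2–B3, B1–B4, B3–B5, B3–B6, B2–B7

The largest bag has 2 vertices, giving width 1; this decomposition certifies tw(G) ≤ 1. Any graph with an edge has treewidth ≥ 1, and G has the edge 6–2. The upper and lower bounds meet at 1, so that is the treewidth.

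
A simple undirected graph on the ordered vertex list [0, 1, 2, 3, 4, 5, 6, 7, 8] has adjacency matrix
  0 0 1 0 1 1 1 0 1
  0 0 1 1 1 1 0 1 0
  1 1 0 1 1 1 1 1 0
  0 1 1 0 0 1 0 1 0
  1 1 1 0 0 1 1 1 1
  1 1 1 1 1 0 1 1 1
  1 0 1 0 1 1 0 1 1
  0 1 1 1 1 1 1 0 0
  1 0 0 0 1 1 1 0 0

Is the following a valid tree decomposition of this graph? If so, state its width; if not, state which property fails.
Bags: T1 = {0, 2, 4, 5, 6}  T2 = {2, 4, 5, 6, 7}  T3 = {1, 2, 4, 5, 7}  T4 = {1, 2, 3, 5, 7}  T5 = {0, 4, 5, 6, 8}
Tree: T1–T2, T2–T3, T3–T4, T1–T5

Checking the three conditions: (i) the bags cover all of {0, 1, 2, 3, 4, 5, 6, 7, 8}; (ii) for each edge, some bag contains both endpoints; (iii) the bags containing any fixed vertex form a subtree. All hold, so the decomposition is valid with width 5 − 1 = 4.

Yes; width 4.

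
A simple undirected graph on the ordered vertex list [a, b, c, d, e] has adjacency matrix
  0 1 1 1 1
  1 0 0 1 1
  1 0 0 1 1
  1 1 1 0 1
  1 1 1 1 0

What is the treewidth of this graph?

3

A width-3 tree decomposition is:
Bags: B1 = {a, b, d, e}  B2 = {a, c, d, e}
Tree: B1–B2
Each bag holds 4 vertices, so the decomposition has width 3, which upper-bounds the treewidth. For the lower bound, the 4 vertices {a, c, d, e} are pairwise adjacent, and any tree decomposition puts a clique entirely inside one bag — forcing width ≥ 3. Therefore the treewidth is 3.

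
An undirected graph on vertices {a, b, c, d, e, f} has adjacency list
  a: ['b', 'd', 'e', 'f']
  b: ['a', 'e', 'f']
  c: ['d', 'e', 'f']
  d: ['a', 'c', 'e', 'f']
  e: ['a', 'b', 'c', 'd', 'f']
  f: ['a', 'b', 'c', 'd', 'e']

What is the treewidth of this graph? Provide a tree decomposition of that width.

Treewidth 3.
Bags: B1 = {c, d, e, f}  B2 = {a, d, e, f}  B3 = {a, b, e, f}
Tree: B1–B2, B2–B3

Every bag has size at most 4, so the width is 4 − 1 = 3 and tw(G) ≤ 3. Conversely, {c, d, e, f} is a clique of size 4, and the vertices of any clique must share a bag in every tree decomposition; so some bag has ≥ 4 vertices and tw(G) ≥ 3. Combining the bounds, tw(G) = 3.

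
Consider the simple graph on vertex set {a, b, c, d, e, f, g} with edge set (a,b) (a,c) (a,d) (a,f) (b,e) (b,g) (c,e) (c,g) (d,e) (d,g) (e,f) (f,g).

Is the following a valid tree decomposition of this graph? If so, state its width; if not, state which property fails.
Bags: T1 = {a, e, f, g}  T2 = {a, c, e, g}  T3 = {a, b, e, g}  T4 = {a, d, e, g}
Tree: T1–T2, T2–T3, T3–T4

Vertex coverage: the bags together contain {a, b, c, d, e, f, g}, the full vertex set. Edge coverage: each edge of G has both endpoints in at least one bag. Running intersection: for every vertex, the bags containing it form a connected subtree. All three properties hold, so this is a valid tree decomposition of width max|bag| − 1 = 3, and hence tw(G) ≤ 3.

Yes; width 3.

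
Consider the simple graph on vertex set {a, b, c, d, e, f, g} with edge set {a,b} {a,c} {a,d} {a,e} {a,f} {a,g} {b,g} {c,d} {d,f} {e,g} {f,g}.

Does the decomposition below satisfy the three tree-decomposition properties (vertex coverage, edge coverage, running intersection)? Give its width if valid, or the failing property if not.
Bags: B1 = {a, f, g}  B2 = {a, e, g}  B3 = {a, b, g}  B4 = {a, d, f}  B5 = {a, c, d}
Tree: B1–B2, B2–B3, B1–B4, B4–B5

Yes; width 2.

Checking the three conditions: (i) the bags cover all of {a, b, c, d, e, f, g}; (ii) for each edge, some bag contains both endpoints; (iii) the bags containing any fixed vertex form a subtree. All hold, so the decomposition is valid with width 3 − 1 = 2.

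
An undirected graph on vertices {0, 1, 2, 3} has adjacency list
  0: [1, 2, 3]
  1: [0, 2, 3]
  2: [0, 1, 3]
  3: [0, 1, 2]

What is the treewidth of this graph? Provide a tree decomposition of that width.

With just one bag of size 4, the width is 4 − 1 = 3, so tw(G) ≤ 3. For the lower bound, the 4 vertices {0, 1, 2, 3} are pairwise adjacent, and any tree decomposition puts a clique entirely inside one bag — forcing width ≥ 3. Hence tw(G) = 3 exactly.

Treewidth 3.
One optimal decomposition is:
Bags: B1 = {0, 1, 2, 3}
Tree: (single bag)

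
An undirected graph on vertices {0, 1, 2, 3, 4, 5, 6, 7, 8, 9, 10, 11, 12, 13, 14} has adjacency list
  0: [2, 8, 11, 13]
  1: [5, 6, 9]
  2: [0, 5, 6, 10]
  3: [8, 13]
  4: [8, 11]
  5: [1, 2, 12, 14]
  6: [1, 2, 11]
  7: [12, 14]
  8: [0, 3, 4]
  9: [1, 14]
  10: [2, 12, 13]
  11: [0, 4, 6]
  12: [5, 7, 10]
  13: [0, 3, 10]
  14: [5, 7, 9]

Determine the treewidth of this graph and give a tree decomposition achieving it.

Treewidth 3.
One optimal decomposition is:
Bags: B1 = {3, 4, 8, 11}  B2 = {0, 3, 8, 11}  B3 = {0, 3, 11, 13}  B4 = {0, 6, 11, 13}  B5 = {0, 2, 6, 13}  B6 = {2, 6, 10, 13}  B7 = {1, 2, 6, 10}  B8 = {1, 2, 5, 10}  B9 = {1, 5, 10, 12}  B10 = {1, 5, 9, 12}  B11 = {5, 9, 12, 14}  B12 = {7, 9, 12, 14}
Tree: B1–B2, B2–B3, B3–B4, B4–B5, B5–B6, B6–B7, B7–B8, B8–B9, B9–B10, B10–B11, B11–B12

The largest bag has 4 vertices, giving width 3; this decomposition certifies tw(G) ≤ 3. For the lower bound: the 4 vertex sets {3,4,8}, {11}, {0}, {2,6,10,13} are disjoint, each induces a connected subgraph, and every pair is joined by at least one edge of G. Contracting each set to a single vertex therefore yields K_{4} as a minor, and since treewidth is minor-monotone, tw(G) ≥ tw(K_{4}) = 3. The upper and lower bounds meet at 3, so that is the treewidth.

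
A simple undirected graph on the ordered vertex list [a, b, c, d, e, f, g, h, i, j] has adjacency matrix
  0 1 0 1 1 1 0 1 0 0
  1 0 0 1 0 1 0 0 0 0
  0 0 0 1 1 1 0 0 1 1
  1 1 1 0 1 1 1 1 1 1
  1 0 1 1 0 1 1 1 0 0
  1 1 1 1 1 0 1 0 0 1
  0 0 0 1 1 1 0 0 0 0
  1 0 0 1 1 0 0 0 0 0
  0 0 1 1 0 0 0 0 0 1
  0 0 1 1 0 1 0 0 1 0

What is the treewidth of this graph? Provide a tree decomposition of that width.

Each bag holds 4 vertices, so the decomposition has width 3, which upper-bounds the treewidth. Conversely, {a, d, e, h} is a clique of size 4, and the vertices of any clique must share a bag in every tree decomposition; so some bag has ≥ 4 vertices and tw(G) ≥ 3. The upper and lower bounds meet at 3, so that is the treewidth.

Treewidth 3.
Bags: B1 = {c, d, e, f}  B2 = {a, d, e, f}  B3 = {a, b, d, f}  B4 = {a, d, e, h}  B5 = {d, e, f, g}  B6 = {c, d, f, j}  B7 = {c, d, i, j}
Tree: B1–B2, B2–B3, B2–B4, B1–B5, B1–B6, B6–B7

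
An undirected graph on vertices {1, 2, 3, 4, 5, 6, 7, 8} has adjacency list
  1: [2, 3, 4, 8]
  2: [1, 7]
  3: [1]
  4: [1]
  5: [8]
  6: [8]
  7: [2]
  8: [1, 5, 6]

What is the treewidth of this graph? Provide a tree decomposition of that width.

Each bag holds 2 vertices, so the decomposition has width 1, which upper-bounds the treewidth. Any graph with an edge has treewidth ≥ 1, and G has the edge 3–1. Hence tw(G) = 1 exactly.

Treewidth 1.
One optimal decomposition is:
Bags: B1 = {1, 3}  B2 = {1, 8}  B3 = {1, 2}  B4 = {2, 7}  B5 = {6, 8}  B6 = {1, 4}  B7 = {5, 8}
Tree: B1–B2, B2–B3, B3–B4, B2–B5, B1–B6, B5–B7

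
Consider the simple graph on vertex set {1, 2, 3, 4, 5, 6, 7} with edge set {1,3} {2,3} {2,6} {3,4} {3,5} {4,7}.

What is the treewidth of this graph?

A width-1 tree decomposition is:
Bags: B1 = {1, 3}  B2 = {2, 3}  B3 = {3, 5}  B4 = {3, 4}  B5 = {4, 7}  B6 = {2, 6}
Tree: B1–B2, B2–B3, B2–B4, B4–B5, B2–B6
Every bag has size at most 2, so the width is 2 − 1 = 1 and tw(G) ≤ 1. Any graph with an edge has treewidth ≥ 1, and G has the edge 1–3. Combining the bounds, tw(G) = 1.

1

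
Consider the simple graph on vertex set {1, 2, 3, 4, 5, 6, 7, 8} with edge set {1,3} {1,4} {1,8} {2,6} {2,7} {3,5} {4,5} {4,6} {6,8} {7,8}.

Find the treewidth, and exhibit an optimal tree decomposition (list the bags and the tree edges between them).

Every bag has size at most 3, so the width is 3 − 1 = 2 and tw(G) ≤ 2. For the lower bound, G contains the cycle 5–3–1–4–5, so G is not a forest; only forests have treewidth ≤ 1, hence tw(G) ≥ 2. The upper and lower bounds meet at 2, so that is the treewidth.

Treewidth 2.
One such decomposition:
Bags: B1 = {3, 4, 5}  B2 = {1, 3, 4}  B3 = {1, 4, 6}  B4 = {1, 6, 8}  B5 = {2, 6, 8}  B6 = {2, 7, 8}
Tree: B1–B2, B2–B3, B3–B4, B4–B5, B5–B6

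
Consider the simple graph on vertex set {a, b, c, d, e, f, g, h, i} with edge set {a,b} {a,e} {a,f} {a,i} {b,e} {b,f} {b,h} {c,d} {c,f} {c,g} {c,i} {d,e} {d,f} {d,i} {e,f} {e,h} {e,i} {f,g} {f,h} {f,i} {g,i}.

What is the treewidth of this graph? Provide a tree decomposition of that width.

Each bag holds 4 vertices, so the decomposition has width 3, which upper-bounds the treewidth. For the lower bound, the 4 vertices {b, e, f, h} are pairwise adjacent, and any tree decomposition puts a clique entirely inside one bag — forcing width ≥ 3. The upper and lower bounds meet at 3, so that is the treewidth.

Treewidth 3.
One such decomposition:
Bags: B1 = {a, e, f, i}  B2 = {d, e, f, i}  B3 = {c, d, f, i}  B4 = {a, b, e, f}  B5 = {c, f, g, i}  B6 = {b, e, f, h}
Tree: B1–B2, B2–B3, B1–B4, B3–B5, B4–B6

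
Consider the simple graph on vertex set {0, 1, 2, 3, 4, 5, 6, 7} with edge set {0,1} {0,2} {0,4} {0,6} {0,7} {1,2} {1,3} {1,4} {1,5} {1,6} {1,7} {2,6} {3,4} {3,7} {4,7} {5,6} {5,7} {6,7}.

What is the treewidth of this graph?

3

A width-3 tree decomposition is:
Bags: B1 = {1, 5, 6, 7}  B2 = {0, 1, 6, 7}  B3 = {0, 1, 4, 7}  B4 = {0, 1, 2, 6}  B5 = {1, 3, 4, 7}
Tree: B1–B2, B2–B3, B2–B4, B3–B5
The largest bag has 4 vertices, giving width 3; this decomposition certifies tw(G) ≤ 3. For the lower bound, the 4 vertices {0, 1, 2, 6} are pairwise adjacent, and any tree decomposition puts a clique entirely inside one bag — forcing width ≥ 3. Combining the bounds, tw(G) = 3.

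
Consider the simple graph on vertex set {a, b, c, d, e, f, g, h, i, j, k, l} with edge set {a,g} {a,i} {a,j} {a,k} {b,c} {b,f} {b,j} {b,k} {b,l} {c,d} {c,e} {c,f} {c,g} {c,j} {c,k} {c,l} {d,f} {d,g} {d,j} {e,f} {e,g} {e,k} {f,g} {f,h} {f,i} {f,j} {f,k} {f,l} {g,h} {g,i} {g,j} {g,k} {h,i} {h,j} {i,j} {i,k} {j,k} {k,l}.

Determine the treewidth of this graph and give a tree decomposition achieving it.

The largest bag has 5 vertices, giving width 4; this decomposition certifies tw(G) ≤ 4. For the lower bound, the 5 vertices {a, g, i, j, k} are pairwise adjacent, and any tree decomposition puts a clique entirely inside one bag — forcing width ≥ 4. The upper and lower bounds meet at 4, so that is the treewidth.

Treewidth 4.
Bags: B1 = {c, e, f, g, k}  B2 = {c, f, g, j, k}  B3 = {f, g, i, j, k}  B4 = {b, c, f, j, k}  B5 = {f, g, h, i, j}  B6 = {b, c, f, k, l}  B7 = {a, g, i, j, k}  B8 = {c, d, f, g, j}
Tree: B1–B2, B2–B3, B2–B4, B3–B5, B4–B6, B3–B7, B2–B8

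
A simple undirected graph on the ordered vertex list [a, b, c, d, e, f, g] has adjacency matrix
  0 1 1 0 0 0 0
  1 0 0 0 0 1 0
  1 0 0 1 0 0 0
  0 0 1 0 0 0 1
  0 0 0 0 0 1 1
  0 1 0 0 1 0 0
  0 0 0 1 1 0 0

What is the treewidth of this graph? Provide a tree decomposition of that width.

Every bag has size at most 3, so the width is 3 − 1 = 2 and tw(G) ≤ 2. The edges f–b–a–c–d–g–e–f form a cycle, so G is not a tree and its treewidth is at least 2. Hence tw(G) = 2 exactly.

Treewidth 2.
One optimal decomposition is:
Bags: B1 = {a, b, f}  B2 = {a, c, f}  B3 = {c, d, f}  B4 = {d, f, g}  B5 = {e, f, g}
Tree: B1–B2, B2–B3, B3–B4, B4–B5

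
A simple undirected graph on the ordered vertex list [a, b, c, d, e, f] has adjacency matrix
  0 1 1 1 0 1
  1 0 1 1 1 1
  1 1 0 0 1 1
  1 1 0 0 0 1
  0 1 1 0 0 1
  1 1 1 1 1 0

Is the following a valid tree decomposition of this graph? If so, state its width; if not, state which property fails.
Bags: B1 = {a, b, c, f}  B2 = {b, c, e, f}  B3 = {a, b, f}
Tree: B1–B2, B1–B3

No — vertex d appears in no bag.

A tree decomposition must satisfy three properties: every vertex lies in some bag; for every edge, both endpoints lie together in some bag; and for every vertex, the bags containing it form a connected subtree. Here vertex d appears in no bag, so the decomposition is invalid.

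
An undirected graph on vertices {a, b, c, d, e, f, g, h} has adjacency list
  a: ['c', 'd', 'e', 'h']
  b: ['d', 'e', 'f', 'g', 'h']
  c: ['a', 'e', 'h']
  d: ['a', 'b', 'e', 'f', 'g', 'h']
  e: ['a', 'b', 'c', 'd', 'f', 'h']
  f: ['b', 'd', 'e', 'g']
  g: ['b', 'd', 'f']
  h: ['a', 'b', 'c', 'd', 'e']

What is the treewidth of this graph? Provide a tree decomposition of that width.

Treewidth 3.
Bags: B1 = {a, d, e, h}  B2 = {a, c, e, h}  B3 = {b, d, e, h}  B4 = {b, d, e, f}  B5 = {b, d, f, g}
Tree: B1–B2, B1–B3, B3–B4, B4–B5

Every bag has size at most 4, so the width is 4 − 1 = 3 and tw(G) ≤ 3. For the lower bound, the 4 vertices {a, d, e, h} are pairwise adjacent, and any tree decomposition puts a clique entirely inside one bag — forcing width ≥ 3. Combining the bounds, tw(G) = 3.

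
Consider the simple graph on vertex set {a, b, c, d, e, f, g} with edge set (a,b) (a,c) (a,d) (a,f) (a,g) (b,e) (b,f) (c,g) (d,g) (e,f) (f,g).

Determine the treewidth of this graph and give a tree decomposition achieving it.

The largest bag has 3 vertices, giving width 2; this decomposition certifies tw(G) ≤ 2. For the lower bound, the 3 vertices {b, e, f} are pairwise adjacent, and any tree decomposition puts a clique entirely inside one bag — forcing width ≥ 2. Therefore the treewidth is 2.

Treewidth 2.
Bags: B1 = {b, e, f}  B2 = {a, b, f}  B3 = {a, f, g}  B4 = {a, d, g}  B5 = {a, c, g}
Tree: B1–B2, B2–B3, B3–B4, B3–B5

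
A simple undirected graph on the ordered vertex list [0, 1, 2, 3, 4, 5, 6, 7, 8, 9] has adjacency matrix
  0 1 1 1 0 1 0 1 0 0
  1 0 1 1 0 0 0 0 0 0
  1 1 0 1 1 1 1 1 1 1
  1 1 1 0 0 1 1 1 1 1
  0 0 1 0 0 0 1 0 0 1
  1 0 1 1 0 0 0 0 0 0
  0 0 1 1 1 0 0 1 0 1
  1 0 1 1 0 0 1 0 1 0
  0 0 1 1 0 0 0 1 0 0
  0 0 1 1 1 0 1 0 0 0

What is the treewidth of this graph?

3

A width-3 tree decomposition is:
Bags: B1 = {0, 2, 3, 7}  B2 = {2, 3, 6, 7}  B3 = {2, 3, 6, 9}  B4 = {0, 2, 3, 5}  B5 = {2, 4, 6, 9}  B6 = {0, 1, 2, 3}  B7 = {2, 3, 7, 8}
Tree: B1–B2, B2–B3, B1–B4, B3–B5, B1–B6, B2–B7
Every bag has size at most 4, so the width is 4 − 1 = 3 and tw(G) ≤ 3. For the lower bound, the 4 vertices {0, 1, 2, 3} are pairwise adjacent, and any tree decomposition puts a clique entirely inside one bag — forcing width ≥ 3. The upper and lower bounds meet at 3, so that is the treewidth.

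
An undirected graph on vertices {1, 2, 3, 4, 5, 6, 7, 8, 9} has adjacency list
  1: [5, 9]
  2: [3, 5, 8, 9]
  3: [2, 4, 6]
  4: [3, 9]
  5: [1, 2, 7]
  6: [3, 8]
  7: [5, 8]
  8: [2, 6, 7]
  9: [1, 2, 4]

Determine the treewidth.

A width-3 tree decomposition is:
Bags: B1 = {5, 6, 7, 8}  B2 = {2, 5, 6, 8}  B3 = {2, 3, 5, 6}  B4 = {1, 2, 3, 5}  B5 = {1, 2, 3, 9}  B6 = {1, 3, 4, 9}
Tree: B1–B2, B2–B3, B3–B4, B4–B5, B5–B6
Each bag holds 4 vertices, so the decomposition has width 3, which upper-bounds the treewidth. For the lower bound: the 4 vertex sets {6,7,8}, {5}, {2}, {1,3,4,9} are disjoint, each induces a connected subgraph, and every pair is joined by at least one edge of G. Contracting each set to a single vertex therefore yields K_{4} as a minor, and since treewidth is minor-monotone, tw(G) ≥ tw(K_{4}) = 3. Combining the bounds, tw(G) = 3.

3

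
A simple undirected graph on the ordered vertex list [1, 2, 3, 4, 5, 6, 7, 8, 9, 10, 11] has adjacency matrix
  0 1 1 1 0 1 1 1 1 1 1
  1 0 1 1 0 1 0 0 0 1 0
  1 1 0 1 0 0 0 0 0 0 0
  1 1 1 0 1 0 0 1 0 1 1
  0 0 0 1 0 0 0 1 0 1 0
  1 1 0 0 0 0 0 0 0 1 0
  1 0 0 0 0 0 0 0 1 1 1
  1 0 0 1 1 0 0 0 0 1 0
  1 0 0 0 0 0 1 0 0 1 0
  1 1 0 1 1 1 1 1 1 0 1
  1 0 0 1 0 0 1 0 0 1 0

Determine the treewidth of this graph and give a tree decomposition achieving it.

Treewidth 3.
Bags: B1 = {1, 2, 4, 10}  B2 = {1, 4, 8, 10}  B3 = {1, 4, 10, 11}  B4 = {1, 2, 3, 4}  B5 = {1, 7, 10, 11}  B6 = {1, 2, 6, 10}  B7 = {1, 7, 9, 10}  B8 = {4, 5, 8, 10}
Tree: B1–B2, B2–B3, B1–B4, B3–B5, B1–B6, B5–B7, B2–B8

The largest bag has 4 vertices, giving width 3; this decomposition certifies tw(G) ≤ 3. On the other hand G contains the 4-clique {1, 7, 9, 10}. A clique must lie in a single bag of any decomposition, so no decomposition can have width below 3. Therefore the treewidth is 3.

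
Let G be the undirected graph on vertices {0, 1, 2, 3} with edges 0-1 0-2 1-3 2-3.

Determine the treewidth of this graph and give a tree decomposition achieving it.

The largest bag has 3 vertices, giving width 2; this decomposition certifies tw(G) ≤ 2. The edges 3–2–0–1–3 form a cycle, so G is not a tree and its treewidth is at least 2. Hence tw(G) = 2 exactly.

Treewidth 2.
One such decomposition:
Bags: B1 = {0, 2, 3}  B2 = {0, 1, 3}
Tree: B1–B2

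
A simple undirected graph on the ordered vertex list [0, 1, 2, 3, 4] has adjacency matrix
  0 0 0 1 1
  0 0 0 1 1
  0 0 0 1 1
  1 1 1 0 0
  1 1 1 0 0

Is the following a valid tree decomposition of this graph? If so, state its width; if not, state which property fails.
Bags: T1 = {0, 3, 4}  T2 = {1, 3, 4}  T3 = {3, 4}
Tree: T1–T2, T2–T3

A tree decomposition must satisfy three properties: every vertex lies in some bag; for every edge, both endpoints lie together in some bag; and for every vertex, the bags containing it form a connected subtree. Here vertex 2 appears in no bag, so the decomposition is invalid.

No — vertex 2 appears in no bag.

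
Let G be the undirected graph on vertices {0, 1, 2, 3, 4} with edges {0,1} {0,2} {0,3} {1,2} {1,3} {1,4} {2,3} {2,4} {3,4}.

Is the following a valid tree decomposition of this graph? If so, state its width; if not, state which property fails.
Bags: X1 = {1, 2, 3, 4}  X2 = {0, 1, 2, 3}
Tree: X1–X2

Yes; width 3.

Every vertex of G appears in some bag (union = {0, 1, 2, 3, 4}); every edge is covered by a bag; and for each vertex v the set of bags containing v is connected in the bag tree. The decomposition is therefore valid. The largest bag has 4 vertices, so the width is 3.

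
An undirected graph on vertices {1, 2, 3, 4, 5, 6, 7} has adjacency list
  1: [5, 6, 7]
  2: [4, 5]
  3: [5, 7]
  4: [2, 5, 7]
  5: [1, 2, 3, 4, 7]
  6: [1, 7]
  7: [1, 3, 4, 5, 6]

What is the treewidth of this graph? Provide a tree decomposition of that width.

Treewidth 2.
One optimal decomposition is:
Bags: B1 = {1, 5, 7}  B2 = {1, 6, 7}  B3 = {4, 5, 7}  B4 = {2, 4, 5}  B5 = {3, 5, 7}
Tree: B1–B2, B1–B3, B3–B4, B3–B5

The largest bag has 3 vertices, giving width 2; this decomposition certifies tw(G) ≤ 2. Conversely, {2, 4, 5} is a clique of size 3, and the vertices of any clique must share a bag in every tree decomposition; so some bag has ≥ 3 vertices and tw(G) ≥ 2. Hence tw(G) = 2 exactly.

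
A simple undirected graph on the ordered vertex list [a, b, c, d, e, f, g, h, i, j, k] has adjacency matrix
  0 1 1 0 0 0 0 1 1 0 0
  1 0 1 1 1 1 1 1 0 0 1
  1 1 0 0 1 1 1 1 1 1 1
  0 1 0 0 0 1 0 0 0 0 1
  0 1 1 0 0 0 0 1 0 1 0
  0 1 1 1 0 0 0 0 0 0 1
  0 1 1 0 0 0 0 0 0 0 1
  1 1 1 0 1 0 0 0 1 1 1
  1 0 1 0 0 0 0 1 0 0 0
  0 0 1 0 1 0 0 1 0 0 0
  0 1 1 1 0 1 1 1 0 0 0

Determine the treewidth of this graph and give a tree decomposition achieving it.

The largest bag has 4 vertices, giving width 3; this decomposition certifies tw(G) ≤ 3. For the lower bound, the 4 vertices {b, d, f, k} are pairwise adjacent, and any tree decomposition puts a clique entirely inside one bag — forcing width ≥ 3. Therefore the treewidth is 3.

Treewidth 3.
Bags: B1 = {b, c, f, k}  B2 = {b, c, h, k}  B3 = {b, c, e, h}  B4 = {a, b, c, h}  B5 = {c, e, h, j}  B6 = {b, c, g, k}  B7 = {b, d, f, k}  B8 = {a, c, h, i}
Tree: B1–B2, B2–B3, B3–B4, B3–B5, B1–B6, B1–B7, B4–B8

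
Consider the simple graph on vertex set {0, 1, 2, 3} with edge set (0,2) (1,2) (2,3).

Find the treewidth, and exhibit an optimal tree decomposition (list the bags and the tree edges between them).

Treewidth 1.
One optimal decomposition is:
Bags: B1 = {1, 2}  B2 = {2, 3}  B3 = {0, 2}
Tree: B1–B2, B2–B3

Each bag holds 2 vertices, so the decomposition has width 1, which upper-bounds the treewidth. Since G has at least one edge (e.g. 1–2), it is not an edgeless graph, so tw(G) ≥ 1. Combining the bounds, tw(G) = 1.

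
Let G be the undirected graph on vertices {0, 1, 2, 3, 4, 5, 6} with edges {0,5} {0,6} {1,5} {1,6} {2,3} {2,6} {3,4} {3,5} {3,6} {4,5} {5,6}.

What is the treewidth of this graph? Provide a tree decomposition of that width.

Treewidth 2.
Bags: B1 = {1, 5, 6}  B2 = {0, 5, 6}  B3 = {3, 5, 6}  B4 = {2, 3, 6}  B5 = {3, 4, 5}
Tree: B1–B2, B1–B3, B3–B4, B3–B5

Every bag has size at most 3, so the width is 3 − 1 = 2 and tw(G) ≤ 2. Conversely, {2, 3, 6} is a clique of size 3, and the vertices of any clique must share a bag in every tree decomposition; so some bag has ≥ 3 vertices and tw(G) ≥ 2. The upper and lower bounds meet at 2, so that is the treewidth.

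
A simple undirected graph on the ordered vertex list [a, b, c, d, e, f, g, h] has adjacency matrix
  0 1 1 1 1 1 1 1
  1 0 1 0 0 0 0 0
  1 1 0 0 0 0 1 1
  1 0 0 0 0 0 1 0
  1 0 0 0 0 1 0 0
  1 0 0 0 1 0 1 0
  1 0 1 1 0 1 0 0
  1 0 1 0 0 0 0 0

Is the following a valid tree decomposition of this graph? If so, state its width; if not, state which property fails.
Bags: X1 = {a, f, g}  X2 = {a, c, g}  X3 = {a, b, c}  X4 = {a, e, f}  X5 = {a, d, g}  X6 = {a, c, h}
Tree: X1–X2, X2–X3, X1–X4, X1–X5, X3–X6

Checking the three conditions: (i) the bags cover all of {a, b, c, d, e, f, g, h}; (ii) for each edge, some bag contains both endpoints; (iii) the bags containing any fixed vertex form a subtree. All hold, so the decomposition is valid with width 3 − 1 = 2.

Yes; width 2.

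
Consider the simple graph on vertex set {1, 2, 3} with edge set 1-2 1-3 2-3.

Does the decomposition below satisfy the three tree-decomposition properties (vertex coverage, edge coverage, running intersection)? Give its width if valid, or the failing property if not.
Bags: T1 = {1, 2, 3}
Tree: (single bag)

Yes; width 2.

Vertex coverage: the bags together contain {1, 2, 3}, the full vertex set. Edge coverage: each edge of G has both endpoints in at least one bag. Running intersection: for every vertex, the bags containing it form a connected subtree. All three properties hold, so this is a valid tree decomposition of width max|bag| − 1 = 2, and hence tw(G) ≤ 2.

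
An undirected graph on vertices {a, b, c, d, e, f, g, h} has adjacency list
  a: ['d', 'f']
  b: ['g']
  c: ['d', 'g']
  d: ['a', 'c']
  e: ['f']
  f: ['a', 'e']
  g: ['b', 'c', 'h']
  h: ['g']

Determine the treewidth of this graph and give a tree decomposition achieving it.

Treewidth 1.
One such decomposition:
Bags: B1 = {c, d}  B2 = {a, d}  B3 = {c, g}  B4 = {g, h}  B5 = {a, f}  B6 = {e, f}  B7 = {b, g}
Tree: B1–B2, B1–B3, B3–B4, B2–B5, B5–B6, B3–B7

The largest bag has 2 vertices, giving width 1; this decomposition certifies tw(G) ≤ 1. Any graph with an edge has treewidth ≥ 1, and G has the edge c–d. The upper and lower bounds meet at 1, so that is the treewidth.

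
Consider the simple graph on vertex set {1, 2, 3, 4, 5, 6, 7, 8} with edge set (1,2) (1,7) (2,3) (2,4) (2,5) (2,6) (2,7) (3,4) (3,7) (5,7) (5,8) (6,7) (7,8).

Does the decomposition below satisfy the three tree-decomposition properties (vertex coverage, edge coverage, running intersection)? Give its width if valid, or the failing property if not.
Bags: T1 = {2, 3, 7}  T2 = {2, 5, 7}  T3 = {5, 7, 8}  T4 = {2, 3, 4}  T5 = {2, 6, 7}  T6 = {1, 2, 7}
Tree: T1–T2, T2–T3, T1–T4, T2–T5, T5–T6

Every vertex of G appears in some bag (union = {1, 2, 3, 4, 5, 6, 7, 8}); every edge is covered by a bag; and for each vertex v the set of bags containing v is connected in the bag tree. The decomposition is therefore valid. The largest bag has 3 vertices, so the width is 2.

Yes; width 2.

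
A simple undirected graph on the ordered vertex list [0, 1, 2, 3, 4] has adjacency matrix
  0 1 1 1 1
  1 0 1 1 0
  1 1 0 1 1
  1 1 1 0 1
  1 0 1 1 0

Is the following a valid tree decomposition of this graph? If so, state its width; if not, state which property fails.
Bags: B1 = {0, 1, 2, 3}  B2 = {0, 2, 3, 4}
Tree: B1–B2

Vertex coverage: the bags together contain {0, 1, 2, 3, 4}, the full vertex set. Edge coverage: each edge of G has both endpoints in at least one bag. Running intersection: for every vertex, the bags containing it form a connected subtree. All three properties hold, so this is a valid tree decomposition of width max|bag| − 1 = 3, and hence tw(G) ≤ 3.

Yes; width 3.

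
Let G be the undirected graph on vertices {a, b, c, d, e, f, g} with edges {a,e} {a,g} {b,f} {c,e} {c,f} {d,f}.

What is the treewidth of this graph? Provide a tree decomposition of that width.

Treewidth 1.
One optimal decomposition is:
Bags: B1 = {c, f}  B2 = {c, e}  B3 = {a, e}  B4 = {a, g}  B5 = {d, f}  B6 = {b, f}
Tree: B1–B2, B2–B3, B3–B4, B1–B5, B5–B6

Each bag holds 2 vertices, so the decomposition has width 1, which upper-bounds the treewidth. Since G has at least one edge (e.g. f–c), it is not an edgeless graph, so tw(G) ≥ 1. The upper and lower bounds meet at 1, so that is the treewidth.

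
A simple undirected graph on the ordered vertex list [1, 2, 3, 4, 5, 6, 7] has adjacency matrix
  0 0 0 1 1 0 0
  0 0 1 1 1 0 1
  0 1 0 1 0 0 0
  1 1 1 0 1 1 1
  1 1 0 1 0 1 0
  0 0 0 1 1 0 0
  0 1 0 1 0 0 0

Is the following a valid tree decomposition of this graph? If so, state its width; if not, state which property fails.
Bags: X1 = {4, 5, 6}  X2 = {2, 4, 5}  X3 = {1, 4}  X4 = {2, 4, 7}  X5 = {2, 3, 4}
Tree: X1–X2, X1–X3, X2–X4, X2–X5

No — edge (5,1) lies in no bag.

A tree decomposition must satisfy three properties: every vertex lies in some bag; for every edge, both endpoints lie together in some bag; and for every vertex, the bags containing it form a connected subtree. Here edge (5,1) lies in no bag, so the decomposition is invalid.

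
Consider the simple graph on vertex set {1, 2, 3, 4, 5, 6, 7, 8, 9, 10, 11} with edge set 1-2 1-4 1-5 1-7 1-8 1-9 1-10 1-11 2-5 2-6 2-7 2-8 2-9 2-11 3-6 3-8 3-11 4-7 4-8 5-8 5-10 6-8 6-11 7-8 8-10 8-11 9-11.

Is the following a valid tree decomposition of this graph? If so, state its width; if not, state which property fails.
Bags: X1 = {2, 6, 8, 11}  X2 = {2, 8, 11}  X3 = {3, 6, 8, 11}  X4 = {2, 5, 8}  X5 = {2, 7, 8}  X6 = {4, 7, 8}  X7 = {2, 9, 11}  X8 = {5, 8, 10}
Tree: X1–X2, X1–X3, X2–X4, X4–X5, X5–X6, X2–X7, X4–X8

No — vertex 1 appears in no bag.

A tree decomposition must satisfy three properties: every vertex lies in some bag; for every edge, both endpoints lie together in some bag; and for every vertex, the bags containing it form a connected subtree. Here vertex 1 appears in no bag, so the decomposition is invalid.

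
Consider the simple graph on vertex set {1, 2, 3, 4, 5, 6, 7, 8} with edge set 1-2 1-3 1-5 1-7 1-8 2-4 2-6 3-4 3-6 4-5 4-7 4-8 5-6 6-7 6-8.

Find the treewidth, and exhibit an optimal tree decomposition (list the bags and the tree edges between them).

Treewidth 3.
One optimal decomposition is:
Bags: B1 = {1, 4, 6, 7}  B2 = {1, 4, 5, 6}  B3 = {1, 4, 6, 8}  B4 = {1, 3, 4, 6}  B5 = {1, 2, 4, 6}
Tree: B1–B2, B2–B3, B3–B4, B4–B5

Every bag has size at most 4, so the width is 4 − 1 = 3 and tw(G) ≤ 3. For the lower bound: the 4 vertex sets {4,7}, {5,6}, {1}, {8} are disjoint, each induces a connected subgraph, and every pair is joined by at least one edge of G. Contracting each set to a single vertex therefore yields K_{4} as a minor, and since treewidth is minor-monotone, tw(G) ≥ tw(K_{4}) = 3. The upper and lower bounds meet at 3, so that is the treewidth.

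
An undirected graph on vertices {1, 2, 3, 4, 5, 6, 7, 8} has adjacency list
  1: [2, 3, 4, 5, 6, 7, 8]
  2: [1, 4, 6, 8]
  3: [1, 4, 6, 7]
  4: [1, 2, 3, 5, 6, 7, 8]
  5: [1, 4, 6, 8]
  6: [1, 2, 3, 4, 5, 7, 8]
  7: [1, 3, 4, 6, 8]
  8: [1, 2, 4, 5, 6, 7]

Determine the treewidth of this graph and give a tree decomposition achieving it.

The largest bag has 5 vertices, giving width 4; this decomposition certifies tw(G) ≤ 4. On the other hand G contains the 5-clique {1, 2, 4, 6, 8}. A clique must lie in a single bag of any decomposition, so no decomposition can have width below 4. The upper and lower bounds meet at 4, so that is the treewidth.

Treewidth 4.
Bags: B1 = {1, 3, 4, 6, 7}  B2 = {1, 4, 6, 7, 8}  B3 = {1, 4, 5, 6, 8}  B4 = {1, 2, 4, 6, 8}
Tree: B1–B2, B2–B3, B2–B4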